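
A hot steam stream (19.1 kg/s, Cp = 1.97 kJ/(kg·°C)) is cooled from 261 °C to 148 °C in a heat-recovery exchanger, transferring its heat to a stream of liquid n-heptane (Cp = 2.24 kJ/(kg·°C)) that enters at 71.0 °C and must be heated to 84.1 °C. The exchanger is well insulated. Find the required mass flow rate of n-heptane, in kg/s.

ṁ_c = 145 kg/s

Heat released by hot stream: Q = 19.1 × 1.97 × (261 − 148) = 4251.9 kJ/s
Energy balance on cold side (adiabatic exchanger): Q = ṁ_c·Cp_c·(T_c,out − T_c,in)
ṁ_c = 4251.9 / [2.24 × (84.1 − 71.0)] = 144.9 kg/s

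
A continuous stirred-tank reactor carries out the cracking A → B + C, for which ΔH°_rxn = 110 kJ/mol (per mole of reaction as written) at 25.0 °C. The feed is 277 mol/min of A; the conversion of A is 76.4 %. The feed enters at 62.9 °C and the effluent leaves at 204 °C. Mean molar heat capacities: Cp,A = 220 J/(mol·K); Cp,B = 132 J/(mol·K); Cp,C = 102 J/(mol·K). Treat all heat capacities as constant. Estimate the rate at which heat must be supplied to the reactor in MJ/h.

Q_in = 1940 MJ/h

Extent of reaction ξ = 0.764 × 277 = 211.63 mol/min
Reaction term: ξ·ΔH°_rxn = 211.63 × 110 = 23279 kJ/min
Sensible, feed 62.9→25 °C: -2309.6 kJ/min
Outlet flows (mol/min): A 65.372, B 211.63, C 211.63
Sensible, products 25→204 °C: 11439 kJ/min
Q = ΔH = 32408 kJ/min = 540.13 kW
Heat supplied = 1944.5 MJ/h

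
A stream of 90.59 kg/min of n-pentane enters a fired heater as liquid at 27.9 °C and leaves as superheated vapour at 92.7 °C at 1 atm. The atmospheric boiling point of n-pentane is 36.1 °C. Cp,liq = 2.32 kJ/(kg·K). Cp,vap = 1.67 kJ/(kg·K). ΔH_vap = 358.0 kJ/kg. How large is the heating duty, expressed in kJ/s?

liquid 27.9→36.1 °C: 19.024 kJ/kg
vaporisation at 36.1 °C: 358 kJ/kg
vapour 36.1→92.7 °C: 94.522 kJ/kg
Δh = 19.024 + 358 + 94.522 = 471.55 kJ/kg
Q = ṁ·Δh = 90.59 kg/min × 471.55 kJ/kg = 42717 kJ/min
|Q| = 711.96 kW

Q = 712 kJ/s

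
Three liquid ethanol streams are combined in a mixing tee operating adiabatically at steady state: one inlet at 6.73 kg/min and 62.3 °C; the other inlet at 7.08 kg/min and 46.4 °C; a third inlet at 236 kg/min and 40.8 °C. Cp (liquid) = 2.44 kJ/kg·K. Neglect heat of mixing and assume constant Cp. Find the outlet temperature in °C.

Adiabatic, steady state ⇒ Σ ṁᵢCp,ᵢ(T_out − Tᵢ) = 0
Σ ṁᵢCp,ᵢTᵢ = 6.73×2.44×62.3 + 7.08×2.44×46.4 + 236×2.44×40.8 = 25319
Σ ṁᵢCp,ᵢ = 6.73×2.44 + 7.08×2.44 + 236×2.44 = 609.54
T_out = 25319 / 609.54 = 41.538 °C

T_out = 41.5 °C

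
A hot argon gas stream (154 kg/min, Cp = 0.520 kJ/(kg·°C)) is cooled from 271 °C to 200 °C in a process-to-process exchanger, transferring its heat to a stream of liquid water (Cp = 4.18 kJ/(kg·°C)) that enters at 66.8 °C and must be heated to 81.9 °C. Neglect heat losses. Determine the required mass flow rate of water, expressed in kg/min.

ṁ_c = 90.1 kg/min

Heat released by hot stream: Q = 154 × 0.520 × (271 − 200) = 5685.7 kJ/min
Energy balance on cold side (adiabatic exchanger): Q = ṁ_c·Cp_c·(T_c,out − T_c,in)
ṁ_c = 5685.7 / [4.18 × (81.9 − 66.8)] = 90.08 kg/min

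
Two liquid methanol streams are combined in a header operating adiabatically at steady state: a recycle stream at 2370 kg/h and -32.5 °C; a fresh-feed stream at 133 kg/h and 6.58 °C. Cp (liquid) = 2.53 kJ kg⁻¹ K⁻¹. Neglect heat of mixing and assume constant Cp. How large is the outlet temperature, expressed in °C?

No heat crosses the boundary, so H_out = H_in.
Σ ṁᵢCp,ᵢTᵢ = 2370×2.53×-32.5 + 133×2.53×6.58 = -192660
Σ ṁᵢCp,ᵢ = 2370×2.53 + 133×2.53 = 6332.6
T_out = -192660 / 6332.6 = -30.423 °C

T_out = -30.4 °C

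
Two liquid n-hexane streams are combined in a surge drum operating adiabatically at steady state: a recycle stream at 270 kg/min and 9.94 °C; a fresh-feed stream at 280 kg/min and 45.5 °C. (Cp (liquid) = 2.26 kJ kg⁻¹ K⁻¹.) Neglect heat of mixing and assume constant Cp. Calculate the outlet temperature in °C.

T_out = 28.0 °C

Energy balance with Q = 0: Σ ṁᵢCp,ᵢ(T_out − Tᵢ) = 0
Σ ṁᵢCp,ᵢTᵢ = 270×2.26×9.94 + 280×2.26×45.5 = 34858
Σ ṁᵢCp,ᵢ = 270×2.26 + 280×2.26 = 1243
T_out = 34858 / 1243 = 28.043 °C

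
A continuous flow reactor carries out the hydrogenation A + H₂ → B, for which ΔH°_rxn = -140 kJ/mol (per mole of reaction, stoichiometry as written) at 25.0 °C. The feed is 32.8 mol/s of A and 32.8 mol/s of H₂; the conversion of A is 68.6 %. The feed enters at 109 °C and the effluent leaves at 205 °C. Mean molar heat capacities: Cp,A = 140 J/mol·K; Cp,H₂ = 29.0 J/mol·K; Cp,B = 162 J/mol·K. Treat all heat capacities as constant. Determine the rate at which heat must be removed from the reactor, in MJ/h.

Q_out = 9530 MJ/h

Extent of reaction ξ = 0.686 × 32.8 = 22.501 mol/s
Reaction term: ξ·ΔH°_rxn = 22.501 × -140 = -3150.1 kJ/s
Sensible, feed 109→25 °C: -465.63 kJ/s
Outlet flows (mol/s): A 10.299, H₂ 10.299, B 22.501
Sensible, products 25→205 °C: 969.42 kJ/s
Q = ΔH = -2646.3 kJ/s = -2646.3 kW
Heat removed = 9526.7 MJ/h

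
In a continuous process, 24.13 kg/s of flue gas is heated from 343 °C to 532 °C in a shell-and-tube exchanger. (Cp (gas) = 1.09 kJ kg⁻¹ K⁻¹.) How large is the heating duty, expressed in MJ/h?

Q = ṁ·Cp·ΔT = 24.13 × 1.09 × (532 − 343) = 4971 kJ/s
Heating duty = 17896 MJ/h

Q = 17900 MJ/h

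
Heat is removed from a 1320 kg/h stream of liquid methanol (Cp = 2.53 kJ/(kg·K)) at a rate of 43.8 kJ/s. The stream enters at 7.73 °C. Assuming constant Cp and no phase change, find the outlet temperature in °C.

Q = 43.8 kJ/s = 157680 kJ/h
ΔT = Q/(ṁ·Cp) = 157680/(1320×2.53) = 47.215 K
T_out = 7.73 − 47.215 = -39.485 °C

T_out = -39.5 °C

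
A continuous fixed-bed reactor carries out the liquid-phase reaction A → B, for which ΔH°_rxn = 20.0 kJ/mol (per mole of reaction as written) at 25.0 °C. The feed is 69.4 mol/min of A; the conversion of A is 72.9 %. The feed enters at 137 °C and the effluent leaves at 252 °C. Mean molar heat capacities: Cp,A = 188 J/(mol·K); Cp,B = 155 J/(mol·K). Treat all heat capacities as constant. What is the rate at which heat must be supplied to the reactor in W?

Q_in = 35600 W

Extent of reaction ξ = 0.729 × 69.4 = 50.593 mol/min
Reaction term: ξ·ΔH°_rxn = 50.593 × 20.0 = 1011.9 kJ/min
Sensible, feed 137→25 °C: -1461.3 kJ/min
Outlet flows (mol/min): A 18.807, B 50.593
Sensible, products 25→252 °C: 2582.7 kJ/min
Q = ΔH = 2133.3 kJ/min = 35.555 kW
Heat supplied = 35555 W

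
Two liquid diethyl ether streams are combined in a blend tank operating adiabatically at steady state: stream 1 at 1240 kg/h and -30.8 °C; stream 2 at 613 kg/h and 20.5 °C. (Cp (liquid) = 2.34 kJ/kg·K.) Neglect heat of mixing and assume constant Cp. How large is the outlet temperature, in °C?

T_out = -13.8 °C

Energy balance with Q = 0: Σ ṁᵢCp,ᵢ(T_out − Tᵢ) = 0
Σ ṁᵢCp,ᵢTᵢ = 1240×2.34×-30.8 + 613×2.34×20.5 = -59964
Σ ṁᵢCp,ᵢ = 1240×2.34 + 613×2.34 = 4336
T_out = -59964 / 4336 = -13.829 °C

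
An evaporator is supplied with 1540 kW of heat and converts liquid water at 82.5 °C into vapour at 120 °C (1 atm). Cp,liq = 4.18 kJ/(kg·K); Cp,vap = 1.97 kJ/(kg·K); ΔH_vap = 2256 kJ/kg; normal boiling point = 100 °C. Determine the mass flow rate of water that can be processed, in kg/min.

Δh = 4.18×(100−82.5) + 2256 + 1.97×(120−100) = 2368.6 kJ/kg
Q = 1540 kW = 1540 kJ/s = 92400 kJ/min
ṁ = Q/Δh = 92400 / 2368.6 = 39.011 kg/min

ṁ = 39.0 kg/min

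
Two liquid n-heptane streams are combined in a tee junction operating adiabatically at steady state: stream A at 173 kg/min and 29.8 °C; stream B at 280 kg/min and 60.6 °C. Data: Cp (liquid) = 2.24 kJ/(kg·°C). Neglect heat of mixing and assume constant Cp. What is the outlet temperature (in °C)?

T_out = 48.8 °C

Energy balance with Q = 0: Σ ṁᵢCp,ᵢ(T_out − Tᵢ) = 0
Σ ṁᵢCp,ᵢTᵢ = 173×2.24×29.8 + 280×2.24×60.6 = 49556
Σ ṁᵢCp,ᵢ = 173×2.24 + 280×2.24 = 1014.7
T_out = 49556 / 1014.7 = 48.838 °C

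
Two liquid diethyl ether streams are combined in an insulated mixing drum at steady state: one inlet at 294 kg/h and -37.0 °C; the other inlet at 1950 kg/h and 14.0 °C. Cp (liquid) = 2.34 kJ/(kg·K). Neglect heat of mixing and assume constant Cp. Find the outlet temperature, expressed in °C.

Energy balance with Q = 0: Σ ṁᵢCp,ᵢ(T_out − Tᵢ) = 0
T_out = Σ ṁᵢCp,ᵢTᵢ / Σ ṁᵢCp,ᵢ
      = 38427 / 5251 = 7.3182 °C

T_out = 7.32 °C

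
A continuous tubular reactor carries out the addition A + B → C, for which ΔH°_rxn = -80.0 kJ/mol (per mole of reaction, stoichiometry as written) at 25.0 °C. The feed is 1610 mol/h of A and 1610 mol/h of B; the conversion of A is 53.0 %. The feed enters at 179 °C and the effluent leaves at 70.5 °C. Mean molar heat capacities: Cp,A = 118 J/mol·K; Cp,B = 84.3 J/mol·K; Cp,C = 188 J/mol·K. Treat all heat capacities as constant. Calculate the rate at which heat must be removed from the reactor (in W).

Extent of reaction ξ = 0.530 × 1610 = 853.3 mol/h
Reaction term: ξ·ΔH°_rxn = 853.3 × -80.0 = -68264 kJ/h
Sensible, feed 179→25 °C: -50158 kJ/h
Outlet flows (mol/h): A 756.7, B 756.7, C 853.3
Sensible, products 25→70.5 °C: 14264 kJ/h
Q = ΔH = -104160 kJ/h = -28.933 kW
Heat removed = 28933 W

Q_out = 28900 W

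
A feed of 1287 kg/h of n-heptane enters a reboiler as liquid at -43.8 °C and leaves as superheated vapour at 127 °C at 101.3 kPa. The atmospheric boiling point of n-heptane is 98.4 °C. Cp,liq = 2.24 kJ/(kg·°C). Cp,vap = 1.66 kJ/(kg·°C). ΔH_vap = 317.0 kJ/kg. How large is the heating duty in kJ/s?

liquid -43.8→98.4 °C: 318.53 kJ/kg
vaporisation at 98.4 °C: 317 kJ/kg
vapour 98.4→127 °C: 47.476 kJ/kg
Δh = 318.53 + 317 + 47.476 = 683 kJ/kg
Q = ṁ·Δh = 1287 kg/h × 683 kJ/kg = 879030 kJ/h
|Q| = 244.17 kW

Q = 244 kJ/s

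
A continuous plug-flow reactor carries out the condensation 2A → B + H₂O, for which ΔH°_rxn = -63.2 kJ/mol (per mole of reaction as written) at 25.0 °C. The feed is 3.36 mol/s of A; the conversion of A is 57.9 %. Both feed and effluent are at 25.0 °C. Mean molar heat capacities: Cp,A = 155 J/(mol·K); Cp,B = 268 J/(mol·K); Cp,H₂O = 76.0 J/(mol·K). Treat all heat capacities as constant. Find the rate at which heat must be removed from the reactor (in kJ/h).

Q_out = 221000 kJ/h

Extent of reaction ξ = 0.579 × 3.36 / 2 = 0.97272 mol/s
Reaction term: ξ·ΔH°_rxn = 0.97272 × -63.2 = -61.476 kJ/s
Q = ΔH = -61.476 kJ/s = -61.476 kW
Heat removed = 221310 kJ/h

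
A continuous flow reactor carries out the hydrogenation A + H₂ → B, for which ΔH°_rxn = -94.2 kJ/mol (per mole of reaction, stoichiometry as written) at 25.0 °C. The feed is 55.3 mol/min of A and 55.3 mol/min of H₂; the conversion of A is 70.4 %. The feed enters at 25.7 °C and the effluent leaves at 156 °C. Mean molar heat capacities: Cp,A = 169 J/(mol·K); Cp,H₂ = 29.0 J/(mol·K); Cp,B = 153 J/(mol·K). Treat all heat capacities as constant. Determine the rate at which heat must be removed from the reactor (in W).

Q_out = 41200 W

Extent of reaction ξ = 0.704 × 55.3 = 38.931 mol/min
Reaction term: ξ·ΔH°_rxn = 38.931 × -94.2 = -3667.3 kJ/min
Sensible, feed 25.7→25 °C: -7.6646 kJ/min
Outlet flows (mol/min): A 16.369, H₂ 16.369, B 38.931
Sensible, products 25→156 °C: 1204.9 kJ/min
Q = ΔH = -2470.1 kJ/min = -41.169 kW
Heat removed = 41169 W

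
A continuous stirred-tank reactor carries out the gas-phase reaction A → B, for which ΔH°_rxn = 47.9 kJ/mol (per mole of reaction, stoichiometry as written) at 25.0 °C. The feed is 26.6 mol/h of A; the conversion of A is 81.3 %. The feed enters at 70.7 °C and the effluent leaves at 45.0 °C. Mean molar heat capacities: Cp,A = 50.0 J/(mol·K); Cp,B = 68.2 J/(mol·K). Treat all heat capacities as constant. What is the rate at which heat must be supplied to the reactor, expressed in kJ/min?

Q_in = 16.8 kJ/min

Extent of reaction ξ = 0.813 × 26.6 = 21.626 mol/h
Reaction term: ξ·ΔH°_rxn = 21.626 × 47.9 = 1035.9 kJ/h
Sensible, feed 70.7→25 °C: -60.781 kJ/h
Outlet flows (mol/h): A 4.9742, B 21.626
Sensible, products 25→45.0 °C: 34.472 kJ/h
Q = ΔH = 1009.6 kJ/h = 0.28044 kW
Heat supplied = 16.826 kJ/min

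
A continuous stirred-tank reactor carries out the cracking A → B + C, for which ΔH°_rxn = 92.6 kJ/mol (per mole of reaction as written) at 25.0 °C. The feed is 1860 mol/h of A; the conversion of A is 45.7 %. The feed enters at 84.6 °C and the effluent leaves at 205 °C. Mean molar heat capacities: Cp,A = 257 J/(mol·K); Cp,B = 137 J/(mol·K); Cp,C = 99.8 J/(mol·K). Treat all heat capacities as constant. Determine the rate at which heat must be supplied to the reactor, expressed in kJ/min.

Extent of reaction ξ = 0.457 × 1860 = 850.02 mol/h
Reaction term: ξ·ΔH°_rxn = 850.02 × 92.6 = 78712 kJ/h
Sensible, feed 84.6→25 °C: -28490 kJ/h
Outlet flows (mol/h): A 1010, B 850.02, C 850.02
Sensible, products 25→205 °C: 82953 kJ/h
Q = ΔH = 133170 kJ/h = 36.993 kW
Heat supplied = 2219.6 kJ/min

Q_in = 2220 kJ/min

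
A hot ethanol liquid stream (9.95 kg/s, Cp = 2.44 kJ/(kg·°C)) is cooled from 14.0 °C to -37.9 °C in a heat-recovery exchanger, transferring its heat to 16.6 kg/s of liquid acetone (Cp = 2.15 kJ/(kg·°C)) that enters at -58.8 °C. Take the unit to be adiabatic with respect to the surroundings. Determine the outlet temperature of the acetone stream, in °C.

T_c,out = -23.5 °C

Heat released by hot stream: Q = 9.95 × 2.44 × (14.0 − -37.9) = 1260 kJ/s
Energy balance on cold side (adiabatic exchanger): Q = ṁ_c·Cp_c·(T_c,out − T_c,in)
T_c,out = -58.8 + 1260/(16.6 × 2.15) = -23.495 °C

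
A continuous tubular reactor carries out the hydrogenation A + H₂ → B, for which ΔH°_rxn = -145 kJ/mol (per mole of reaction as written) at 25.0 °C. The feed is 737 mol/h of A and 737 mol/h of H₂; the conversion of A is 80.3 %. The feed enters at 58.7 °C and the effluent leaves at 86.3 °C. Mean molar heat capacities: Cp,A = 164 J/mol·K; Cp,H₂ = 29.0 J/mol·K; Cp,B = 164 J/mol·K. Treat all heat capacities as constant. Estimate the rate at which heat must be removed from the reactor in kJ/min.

Extent of reaction ξ = 0.803 × 737 = 591.81 mol/h
Reaction term: ξ·ΔH°_rxn = 591.81 × -145 = -85813 kJ/h
Sensible, feed 58.7→25 °C: -4793.5 kJ/h
Outlet flows (mol/h): A 145.19, H₂ 145.19, B 591.81
Sensible, products 25→86.3 °C: 7667.3 kJ/h
Q = ΔH = -82939 kJ/h = -23.039 kW
Heat removed = 1382.3 kJ/min

Q_out = 1380 kJ/min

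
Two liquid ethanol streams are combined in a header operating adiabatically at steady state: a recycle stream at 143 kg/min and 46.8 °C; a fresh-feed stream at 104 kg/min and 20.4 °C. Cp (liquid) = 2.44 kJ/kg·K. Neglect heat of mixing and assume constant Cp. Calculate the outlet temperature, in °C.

Adiabatic, steady state ⇒ Σ ṁᵢCp,ᵢ(T_out − Tᵢ) = 0
T_out = Σ ṁᵢCp,ᵢTᵢ / Σ ṁᵢCp,ᵢ
      = 21506 / 602.68 = 35.684 °C

T_out = 35.7 °C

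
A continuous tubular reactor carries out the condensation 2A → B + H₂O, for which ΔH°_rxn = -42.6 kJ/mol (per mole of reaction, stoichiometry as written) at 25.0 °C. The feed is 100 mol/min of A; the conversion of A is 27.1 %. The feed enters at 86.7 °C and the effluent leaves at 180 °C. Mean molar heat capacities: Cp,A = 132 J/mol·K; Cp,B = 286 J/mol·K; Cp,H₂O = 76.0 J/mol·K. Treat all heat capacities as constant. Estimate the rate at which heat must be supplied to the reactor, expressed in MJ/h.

Q_in = 51.6 MJ/h

Extent of reaction ξ = 0.271 × 100 / 2 = 13.55 mol/min
Reaction term: ξ·ΔH°_rxn = 13.55 × -42.6 = -577.23 kJ/min
Sensible, feed 86.7→25 °C: -814.44 kJ/min
Outlet flows (mol/min): A 72.9, B 13.55, H₂O 13.55
Sensible, products 25→180 °C: 2251.8 kJ/min
Q = ΔH = 860.15 kJ/min = 14.336 kW
Heat supplied = 51.609 MJ/h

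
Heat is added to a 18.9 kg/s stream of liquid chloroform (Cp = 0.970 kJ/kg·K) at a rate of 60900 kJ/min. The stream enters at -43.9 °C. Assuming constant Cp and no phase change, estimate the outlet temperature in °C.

T_out = 11.5 °C

Q = 60900 kJ/min = 1015 kJ/s
ΔT = Q/(ṁ·Cp) = 1015/(18.9×0.970) = 55.365 K
T_out = -43.9 + 55.365 = 11.465 °C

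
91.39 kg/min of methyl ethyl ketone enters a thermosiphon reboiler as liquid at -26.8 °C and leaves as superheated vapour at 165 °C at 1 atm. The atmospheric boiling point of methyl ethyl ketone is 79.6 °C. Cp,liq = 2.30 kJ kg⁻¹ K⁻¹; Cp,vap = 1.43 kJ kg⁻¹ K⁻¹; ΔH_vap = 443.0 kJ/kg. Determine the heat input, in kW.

liquid -26.8→79.6 °C: 244.72 kJ/kg
vaporisation at 79.6 °C: 443 kJ/kg
vapour 79.6→165 °C: 122.12 kJ/kg
Δh = 244.72 + 443 + 122.12 = 809.84 kJ/kg
Q = ṁ·Δh = 91.39 kg/min × 809.84 kJ/kg = 74011 kJ/min
|Q| = 1233.5 kW

Q = 1230 kW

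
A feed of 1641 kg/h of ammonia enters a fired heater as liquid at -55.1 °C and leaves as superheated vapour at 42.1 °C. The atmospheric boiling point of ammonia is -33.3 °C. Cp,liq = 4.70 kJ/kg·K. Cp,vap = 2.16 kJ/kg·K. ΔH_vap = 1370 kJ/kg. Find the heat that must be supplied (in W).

Q = 745000 W

liquid -55.1→-33.3 °C: 102.46 kJ/kg
vaporisation at -33.3 °C: 1370 kJ/kg
vapour -33.3→42.1 °C: 162.86 kJ/kg
Δh = 102.46 + 1370 + 162.86 = 1635.3 kJ/kg
Q = ṁ·Δh = 1641 kg/h × 1635.3 kJ/kg = 2.6836e+06 kJ/h
|Q| = 745.44 kW = 745440 W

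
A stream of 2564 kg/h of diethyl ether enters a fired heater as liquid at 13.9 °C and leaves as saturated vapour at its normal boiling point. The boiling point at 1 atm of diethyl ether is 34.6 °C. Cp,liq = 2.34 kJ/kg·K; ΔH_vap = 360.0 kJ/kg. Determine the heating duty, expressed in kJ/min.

liquid 13.9→34.6 °C: 48.438 kJ/kg
vaporisation at 34.6 °C: 360 kJ/kg
Δh = 48.438 + 360 = 408.44 kJ/kg
Q = ṁ·Δh = 2564 kg/h × 408.44 kJ/kg = 1.0472e+06 kJ/h
|Q| = 290.9 kW = 17454 kJ/min

Q = 17500 kJ/min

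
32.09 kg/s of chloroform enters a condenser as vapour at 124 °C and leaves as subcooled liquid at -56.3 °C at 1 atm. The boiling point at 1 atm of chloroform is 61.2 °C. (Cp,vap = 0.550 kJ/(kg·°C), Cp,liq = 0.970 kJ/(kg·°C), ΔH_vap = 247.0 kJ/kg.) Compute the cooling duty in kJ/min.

Q_c = 762000 kJ/min

vapour 124→61.2 °C: -34.54 kJ/kg
condensation at 61.2 °C: -247 kJ/kg
liquid 61.2→-56.3 °C: -113.97 kJ/kg
Δh = -34.54 + -247 + -113.97 = -395.51 kJ/kg
Q = ṁ·Δh = 32.09 kg/s × -395.51 kJ/kg = -12692 kJ/s
|Q| = 12692 kW = 761520 kJ/min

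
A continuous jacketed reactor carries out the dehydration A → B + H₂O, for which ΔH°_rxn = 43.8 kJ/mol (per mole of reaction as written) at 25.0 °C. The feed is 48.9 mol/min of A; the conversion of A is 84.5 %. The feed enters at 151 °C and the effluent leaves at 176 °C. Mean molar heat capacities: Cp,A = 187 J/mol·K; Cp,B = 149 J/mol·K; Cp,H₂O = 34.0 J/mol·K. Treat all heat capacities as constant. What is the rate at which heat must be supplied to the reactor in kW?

Extent of reaction ξ = 0.845 × 48.9 = 41.32 mol/min
Reaction term: ξ·ΔH°_rxn = 41.32 × 43.8 = 1809.8 kJ/min
Sensible, feed 151→25 °C: -1152.2 kJ/min
Outlet flows (mol/min): A 7.5795, B 41.32, H₂O 41.32
Sensible, products 25→176 °C: 1355.8 kJ/min
Q = ΔH = 2013.5 kJ/min = 33.558 kW
Heat supplied = 33.558 kW

Q_in = 33.6 kW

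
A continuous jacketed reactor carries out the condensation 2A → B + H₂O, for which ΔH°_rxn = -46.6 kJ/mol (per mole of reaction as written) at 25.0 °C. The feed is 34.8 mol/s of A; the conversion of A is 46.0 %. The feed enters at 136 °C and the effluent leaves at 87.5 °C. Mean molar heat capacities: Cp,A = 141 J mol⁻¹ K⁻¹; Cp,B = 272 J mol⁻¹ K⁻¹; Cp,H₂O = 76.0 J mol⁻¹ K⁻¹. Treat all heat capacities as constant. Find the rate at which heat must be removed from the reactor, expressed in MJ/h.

Q_out = 2080 MJ/h

Extent of reaction ξ = 0.460 × 34.8 / 2 = 8.004 mol/s
Reaction term: ξ·ΔH°_rxn = 8.004 × -46.6 = -372.99 kJ/s
Sensible, feed 136→25 °C: -544.65 kJ/s
Outlet flows (mol/s): A 18.792, B 8.004, H₂O 8.004
Sensible, products 25→87.5 °C: 339.69 kJ/s
Q = ΔH = -577.95 kJ/s = -577.95 kW
Heat removed = 2080.6 MJ/h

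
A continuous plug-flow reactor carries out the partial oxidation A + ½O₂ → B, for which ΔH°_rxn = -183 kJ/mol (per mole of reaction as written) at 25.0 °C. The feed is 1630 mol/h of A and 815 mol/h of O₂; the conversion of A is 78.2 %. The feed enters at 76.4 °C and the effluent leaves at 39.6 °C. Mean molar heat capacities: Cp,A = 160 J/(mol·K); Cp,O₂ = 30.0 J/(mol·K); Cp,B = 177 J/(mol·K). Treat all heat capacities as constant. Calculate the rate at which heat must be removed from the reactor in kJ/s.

Extent of reaction ξ = 0.782 × 1630 = 1274.7 mol/h
Reaction term: ξ·ΔH°_rxn = 1274.7 × -183 = -233260 kJ/h
Sensible, feed 76.4→25 °C: -14662 kJ/h
Outlet flows (mol/h): A 355.34, O₂ 177.67, B 1274.7
Sensible, products 25→39.6 °C: 4201.9 kJ/h
Q = ΔH = -243720 kJ/h = -67.701 kW
Heat removed = 67.701 kJ/s

Q_out = 67.7 kJ/s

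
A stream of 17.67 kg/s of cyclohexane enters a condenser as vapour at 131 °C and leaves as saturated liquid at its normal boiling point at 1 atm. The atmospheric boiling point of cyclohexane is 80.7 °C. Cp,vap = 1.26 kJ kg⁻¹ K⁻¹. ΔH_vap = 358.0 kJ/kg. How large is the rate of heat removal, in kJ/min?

Q_c = 447000 kJ/min

vapour 131→80.7 °C: -63.378 kJ/kg
condensation at 80.7 °C: -358 kJ/kg
Δh = -63.378 + -358 = -421.38 kJ/kg
Q = ṁ·Δh = 17.67 kg/s × -421.38 kJ/kg = -7445.7 kJ/s
|Q| = 7445.7 kW = 446740 kJ/min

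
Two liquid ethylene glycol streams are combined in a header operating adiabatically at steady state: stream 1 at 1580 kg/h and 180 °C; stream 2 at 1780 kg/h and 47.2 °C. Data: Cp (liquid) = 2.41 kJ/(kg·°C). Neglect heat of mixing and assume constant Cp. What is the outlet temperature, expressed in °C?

Energy balance with Q = 0: Σ ṁᵢCp,ᵢ(T_out − Tᵢ) = 0
T_out = Σ ṁᵢCp,ᵢTᵢ / Σ ṁᵢCp,ᵢ
      = 887880 / 8097.6 = 109.65 °C

T_out = 110 °C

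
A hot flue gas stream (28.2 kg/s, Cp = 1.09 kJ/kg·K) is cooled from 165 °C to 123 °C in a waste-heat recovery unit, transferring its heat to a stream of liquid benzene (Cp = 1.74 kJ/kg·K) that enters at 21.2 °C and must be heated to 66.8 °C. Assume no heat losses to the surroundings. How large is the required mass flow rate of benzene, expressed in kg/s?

Heat released by hot stream: Q = 28.2 × 1.09 × (165 − 123) = 1291 kJ/s
Energy balance on cold side (adiabatic exchanger): Q = ṁ_c·Cp_c·(T_c,out − T_c,in)
ṁ_c = 1291 / [1.74 × (66.8 − 21.2)] = 16.271 kg/s

ṁ_c = 16.3 kg/s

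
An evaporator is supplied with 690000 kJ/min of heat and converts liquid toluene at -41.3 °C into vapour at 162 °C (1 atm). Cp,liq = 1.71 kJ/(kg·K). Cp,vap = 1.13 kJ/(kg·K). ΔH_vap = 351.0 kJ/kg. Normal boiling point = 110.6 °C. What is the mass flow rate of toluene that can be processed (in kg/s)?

Δh = 1.71×(110.6−-41.3) + 351.0 + 1.13×(162−110.6) = 668.83 kJ/kg
Q = 690000 kJ/min = 11500 kJ/s = 11500 kJ/s
ṁ = Q/Δh = 11500 / 668.83 = 17.194 kg/s

ṁ = 17.2 kg/s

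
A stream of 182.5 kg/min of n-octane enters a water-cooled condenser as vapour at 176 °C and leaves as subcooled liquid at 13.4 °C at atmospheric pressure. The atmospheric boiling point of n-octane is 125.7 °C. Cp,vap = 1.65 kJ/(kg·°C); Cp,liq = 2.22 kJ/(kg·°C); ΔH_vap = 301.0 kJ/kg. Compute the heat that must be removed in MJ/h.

vapour 176→125.7 °C: -82.995 kJ/kg
condensation at 125.7 °C: -301 kJ/kg
liquid 125.7→13.4 °C: -249.31 kJ/kg
Δh = -82.995 + -301 + -249.31 = -633.3 kJ/kg
Q = ṁ·Δh = 182.5 kg/min × -633.3 kJ/kg = -115580 kJ/min
|Q| = 1926.3 kW = 6934.6 MJ/h

Q_c = 6930 MJ/h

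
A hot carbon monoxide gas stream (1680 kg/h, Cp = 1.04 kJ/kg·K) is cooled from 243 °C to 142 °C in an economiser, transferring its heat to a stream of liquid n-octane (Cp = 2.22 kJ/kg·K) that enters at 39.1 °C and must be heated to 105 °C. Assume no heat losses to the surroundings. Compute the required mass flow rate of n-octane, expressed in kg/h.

Heat released by hot stream: Q = 1680 × 1.04 × (243 − 142) = 176470 kJ/h
Energy balance on cold side (adiabatic exchanger): Q = ṁ_c·Cp_c·(T_c,out − T_c,in)
ṁ_c = 176470 / [2.22 × (105 − 39.1)] = 1206.2 kg/h

ṁ_c = 1210 kg/h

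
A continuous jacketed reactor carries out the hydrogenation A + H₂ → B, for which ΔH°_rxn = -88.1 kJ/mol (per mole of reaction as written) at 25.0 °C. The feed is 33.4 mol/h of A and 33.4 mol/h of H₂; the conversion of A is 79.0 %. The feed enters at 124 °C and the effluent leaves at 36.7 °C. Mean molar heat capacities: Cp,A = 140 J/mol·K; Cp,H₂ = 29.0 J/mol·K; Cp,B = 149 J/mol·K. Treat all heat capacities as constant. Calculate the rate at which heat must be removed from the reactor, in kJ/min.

Q_out = 47.1 kJ/min

Extent of reaction ξ = 0.790 × 33.4 = 26.386 mol/h
Reaction term: ξ·ΔH°_rxn = 26.386 × -88.1 = -2324.6 kJ/h
Sensible, feed 124→25 °C: -558.82 kJ/h
Outlet flows (mol/h): A 7.014, H₂ 7.014, B 26.386
Sensible, products 25→36.7 °C: 59.867 kJ/h
Q = ΔH = -2823.6 kJ/h = -0.78432 kW
Heat removed = 47.059 kJ/min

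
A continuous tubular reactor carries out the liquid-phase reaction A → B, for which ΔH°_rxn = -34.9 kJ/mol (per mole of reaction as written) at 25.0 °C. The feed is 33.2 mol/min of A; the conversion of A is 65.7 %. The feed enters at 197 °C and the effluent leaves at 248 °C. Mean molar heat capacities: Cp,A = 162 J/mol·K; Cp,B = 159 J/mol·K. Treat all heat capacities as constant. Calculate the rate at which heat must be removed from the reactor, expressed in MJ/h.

Q_out = 30.1 MJ/h

Extent of reaction ξ = 0.657 × 33.2 = 21.812 mol/min
Reaction term: ξ·ΔH°_rxn = 21.812 × -34.9 = -761.25 kJ/min
Sensible, feed 197→25 °C: -925.08 kJ/min
Outlet flows (mol/min): A 11.388, B 21.812
Sensible, products 25→248 °C: 1184.8 kJ/min
Q = ΔH = -501.55 kJ/min = -8.3591 kW
Heat removed = 30.093 MJ/h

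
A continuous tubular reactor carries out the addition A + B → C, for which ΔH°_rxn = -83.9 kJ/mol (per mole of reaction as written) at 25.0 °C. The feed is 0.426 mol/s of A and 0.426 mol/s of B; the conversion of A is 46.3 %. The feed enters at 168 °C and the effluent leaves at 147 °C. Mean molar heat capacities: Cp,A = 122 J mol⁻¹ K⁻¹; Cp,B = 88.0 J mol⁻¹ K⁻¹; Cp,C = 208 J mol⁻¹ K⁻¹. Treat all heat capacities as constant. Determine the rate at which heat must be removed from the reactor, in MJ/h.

Extent of reaction ξ = 0.463 × 0.426 = 0.19724 mol/s
Reaction term: ξ·ΔH°_rxn = 0.19724 × -83.9 = -16.548 kJ/s
Sensible, feed 168→25 °C: -12.793 kJ/s
Outlet flows (mol/s): A 0.22876, B 0.22876, C 0.19724
Sensible, products 25→147 °C: 10.866 kJ/s
Q = ΔH = -18.475 kJ/s = -18.475 kW
Heat removed = 66.51 MJ/h

Q_out = 66.5 MJ/h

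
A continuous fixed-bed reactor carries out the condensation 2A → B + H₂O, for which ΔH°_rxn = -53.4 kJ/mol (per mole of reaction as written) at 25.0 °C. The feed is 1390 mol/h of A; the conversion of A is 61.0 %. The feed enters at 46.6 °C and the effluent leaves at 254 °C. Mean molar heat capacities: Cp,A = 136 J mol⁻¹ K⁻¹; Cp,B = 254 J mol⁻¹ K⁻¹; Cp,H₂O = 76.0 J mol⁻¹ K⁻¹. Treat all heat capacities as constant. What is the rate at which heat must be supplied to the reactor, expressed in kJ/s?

Extent of reaction ξ = 0.610 × 1390 / 2 = 423.95 mol/h
Reaction term: ξ·ΔH°_rxn = 423.95 × -53.4 = -22639 kJ/h
Sensible, feed 46.6→25 °C: -4083.3 kJ/h
Outlet flows (mol/h): A 542.1, B 423.95, H₂O 423.95
Sensible, products 25→254 °C: 48921 kJ/h
Q = ΔH = 22199 kJ/h = 6.1664 kW
Heat supplied = 6.1664 kJ/s

Q_in = 6.17 kJ/s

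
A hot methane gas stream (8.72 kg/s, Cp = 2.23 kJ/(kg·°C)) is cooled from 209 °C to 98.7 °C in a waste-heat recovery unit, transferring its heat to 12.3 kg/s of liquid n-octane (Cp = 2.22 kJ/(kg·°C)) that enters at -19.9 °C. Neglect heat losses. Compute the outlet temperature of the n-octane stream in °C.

Heat released by hot stream: Q = 8.72 × 2.23 × (209 − 98.7) = 2144.8 kJ/s
Energy balance on cold side (adiabatic exchanger): Q = ṁ_c·Cp_c·(T_c,out − T_c,in)
T_c,out = -19.9 + 2144.8/(12.3 × 2.22) = 58.649 °C

T_c,out = 58.6 °C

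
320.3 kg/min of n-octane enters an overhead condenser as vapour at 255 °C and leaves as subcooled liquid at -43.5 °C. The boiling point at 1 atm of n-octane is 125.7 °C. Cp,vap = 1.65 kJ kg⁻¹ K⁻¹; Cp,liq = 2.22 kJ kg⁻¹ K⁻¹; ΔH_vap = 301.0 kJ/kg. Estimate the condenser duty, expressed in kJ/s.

vapour 255→125.7 °C: -213.34 kJ/kg
condensation at 125.7 °C: -301 kJ/kg
liquid 125.7→-43.5 °C: -375.62 kJ/kg
Δh = -213.34 + -301 + -375.62 = -889.97 kJ/kg
Q = ṁ·Δh = 320.3 kg/min × -889.97 kJ/kg = -285060 kJ/min
|Q| = 4751 kW

Q_c = 4750 kJ/s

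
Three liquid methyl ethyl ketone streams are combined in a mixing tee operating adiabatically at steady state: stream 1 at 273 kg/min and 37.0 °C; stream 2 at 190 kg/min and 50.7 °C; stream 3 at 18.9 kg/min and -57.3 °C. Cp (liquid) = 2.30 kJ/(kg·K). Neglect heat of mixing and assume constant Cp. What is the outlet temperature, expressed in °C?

Adiabatic, steady state ⇒ Σ ṁᵢCp,ᵢ(T_out − Tᵢ) = 0
T_out = Σ ṁᵢCp,ᵢTᵢ / Σ ṁᵢCp,ᵢ
      = 42897 / 1108.4 = 38.703 °C

T_out = 38.7 °C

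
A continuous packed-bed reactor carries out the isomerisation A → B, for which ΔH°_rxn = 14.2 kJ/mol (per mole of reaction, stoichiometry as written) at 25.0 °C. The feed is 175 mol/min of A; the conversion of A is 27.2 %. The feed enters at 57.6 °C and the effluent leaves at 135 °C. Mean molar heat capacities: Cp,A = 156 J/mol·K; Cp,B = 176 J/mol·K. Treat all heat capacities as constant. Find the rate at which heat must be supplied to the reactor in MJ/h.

Extent of reaction ξ = 0.272 × 175 = 47.6 mol/min
Reaction term: ξ·ΔH°_rxn = 47.6 × 14.2 = 675.92 kJ/min
Sensible, feed 57.6→25 °C: -889.98 kJ/min
Outlet flows (mol/min): A 127.4, B 47.6
Sensible, products 25→135 °C: 3107.7 kJ/min
Q = ΔH = 2893.7 kJ/min = 48.228 kW
Heat supplied = 173.62 MJ/h

Q_in = 174 MJ/h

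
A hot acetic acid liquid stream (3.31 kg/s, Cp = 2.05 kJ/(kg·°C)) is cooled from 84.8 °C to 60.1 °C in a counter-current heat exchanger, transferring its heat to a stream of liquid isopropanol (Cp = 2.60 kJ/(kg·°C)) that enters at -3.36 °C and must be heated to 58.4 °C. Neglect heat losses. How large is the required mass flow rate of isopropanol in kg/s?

Heat released by hot stream: Q = 3.31 × 2.05 × (84.8 − 60.1) = 167.6 kJ/s
Energy balance on cold side (adiabatic exchanger): Q = ṁ_c·Cp_c·(T_c,out − T_c,in)
ṁ_c = 167.6 / [2.60 × (58.4 − -3.36)] = 1.0438 kg/s

ṁ_c = 1.04 kg/s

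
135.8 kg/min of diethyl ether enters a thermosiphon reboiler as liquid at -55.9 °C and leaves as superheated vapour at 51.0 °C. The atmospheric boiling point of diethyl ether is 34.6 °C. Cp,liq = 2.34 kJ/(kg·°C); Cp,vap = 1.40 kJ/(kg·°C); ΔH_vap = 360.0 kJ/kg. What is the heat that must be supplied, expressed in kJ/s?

Q = 1350 kJ/s

liquid -55.9→34.6 °C: 211.77 kJ/kg
vaporisation at 34.6 °C: 360 kJ/kg
vapour 34.6→51.0 °C: 22.96 kJ/kg
Δh = 211.77 + 360 + 22.96 = 594.73 kJ/kg
Q = ṁ·Δh = 135.8 kg/min × 594.73 kJ/kg = 80764 kJ/min
|Q| = 1346.1 kW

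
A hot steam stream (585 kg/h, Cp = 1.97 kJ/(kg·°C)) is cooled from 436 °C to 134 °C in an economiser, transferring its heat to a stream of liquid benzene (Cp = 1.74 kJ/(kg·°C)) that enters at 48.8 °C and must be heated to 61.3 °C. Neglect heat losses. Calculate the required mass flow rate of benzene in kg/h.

ṁ_c = 16000 kg/h

Heat released by hot stream: Q = 585 × 1.97 × (436 − 134) = 348040 kJ/h
Energy balance on cold side (adiabatic exchanger): Q = ṁ_c·Cp_c·(T_c,out − T_c,in)
ṁ_c = 348040 / [1.74 × (61.3 − 48.8)] = 16002 kg/h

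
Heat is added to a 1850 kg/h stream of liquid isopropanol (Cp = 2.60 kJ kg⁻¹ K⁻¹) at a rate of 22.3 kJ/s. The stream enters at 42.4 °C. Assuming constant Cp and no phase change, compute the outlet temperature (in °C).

Q = 22.3 kJ/s = 80280 kJ/h
ΔT = Q/(ṁ·Cp) = 80280/(1850×2.60) = 16.69 K
T_out = 42.4 + 16.69 = 59.09 °C

T_out = 59.1 °C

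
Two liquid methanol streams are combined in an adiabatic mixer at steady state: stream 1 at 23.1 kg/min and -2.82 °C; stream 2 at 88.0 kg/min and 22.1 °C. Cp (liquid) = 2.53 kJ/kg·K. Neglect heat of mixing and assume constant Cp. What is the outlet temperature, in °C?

T_out = 16.9 °C

Energy balance with Q = 0: Σ ṁᵢCp,ᵢ(T_out − Tᵢ) = 0
Σ ṁᵢCp,ᵢTᵢ = 23.1×2.53×-2.82 + 88.0×2.53×22.1 = 4755.5
Σ ṁᵢCp,ᵢ = 23.1×2.53 + 88.0×2.53 = 281.08
T_out = 4755.5 / 281.08 = 16.919 °C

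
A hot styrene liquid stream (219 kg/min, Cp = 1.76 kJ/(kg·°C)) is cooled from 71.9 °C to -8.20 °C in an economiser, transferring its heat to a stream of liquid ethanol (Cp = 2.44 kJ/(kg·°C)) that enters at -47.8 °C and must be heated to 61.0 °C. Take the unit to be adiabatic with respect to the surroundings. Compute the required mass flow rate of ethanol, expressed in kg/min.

ṁ_c = 116 kg/min

Heat released by hot stream: Q = 219 × 1.76 × (71.9 − -8.20) = 30874 kJ/min
Energy balance on cold side (adiabatic exchanger): Q = ṁ_c·Cp_c·(T_c,out − T_c,in)
ṁ_c = 30874 / [2.44 × (61.0 − -47.8)] = 116.3 kg/min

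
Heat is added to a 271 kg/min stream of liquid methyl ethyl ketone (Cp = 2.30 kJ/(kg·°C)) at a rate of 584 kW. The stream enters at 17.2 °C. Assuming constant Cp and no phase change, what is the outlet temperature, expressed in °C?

Q = 584 kW = 35040 kJ/min
ΔT = Q/(ṁ·Cp) = 35040/(271×2.30) = 56.217 K
T_out = 17.2 + 56.217 = 73.417 °C

T_out = 73.4 °C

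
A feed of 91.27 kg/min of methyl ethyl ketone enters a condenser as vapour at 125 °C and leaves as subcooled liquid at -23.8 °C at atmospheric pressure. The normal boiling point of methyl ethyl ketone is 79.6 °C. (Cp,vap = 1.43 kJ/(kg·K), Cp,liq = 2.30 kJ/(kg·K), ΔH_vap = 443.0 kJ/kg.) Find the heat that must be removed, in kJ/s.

Q_c = 1130 kJ/s

vapour 125→79.6 °C: -64.922 kJ/kg
condensation at 79.6 °C: -443 kJ/kg
liquid 79.6→-23.8 °C: -237.82 kJ/kg
Δh = -64.922 + -443 + -237.82 = -745.74 kJ/kg
Q = ṁ·Δh = 91.27 kg/min × -745.74 kJ/kg = -68064 kJ/min
|Q| = 1134.4 kW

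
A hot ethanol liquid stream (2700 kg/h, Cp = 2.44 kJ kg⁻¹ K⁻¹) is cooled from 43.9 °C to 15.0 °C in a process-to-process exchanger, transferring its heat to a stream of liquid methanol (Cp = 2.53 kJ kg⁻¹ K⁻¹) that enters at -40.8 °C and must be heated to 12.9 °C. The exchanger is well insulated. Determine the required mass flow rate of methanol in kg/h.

ṁ_c = 1400 kg/h

Heat released by hot stream: Q = 2700 × 2.44 × (43.9 − 15.0) = 190390 kJ/h
Energy balance on cold side (adiabatic exchanger): Q = ṁ_c·Cp_c·(T_c,out − T_c,in)
ṁ_c = 190390 / [2.53 × (12.9 − -40.8)] = 1401.4 kg/h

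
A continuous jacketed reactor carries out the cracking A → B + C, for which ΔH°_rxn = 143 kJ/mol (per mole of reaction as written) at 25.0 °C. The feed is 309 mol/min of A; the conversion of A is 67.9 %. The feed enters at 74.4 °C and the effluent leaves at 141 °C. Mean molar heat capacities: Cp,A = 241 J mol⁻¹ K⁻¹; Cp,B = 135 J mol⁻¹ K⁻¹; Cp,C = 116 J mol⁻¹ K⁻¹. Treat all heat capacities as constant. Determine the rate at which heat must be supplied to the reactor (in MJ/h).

Extent of reaction ξ = 0.679 × 309 = 209.81 mol/min
Reaction term: ξ·ΔH°_rxn = 209.81 × 143 = 30003 kJ/min
Sensible, feed 74.4→25 °C: -3678.8 kJ/min
Outlet flows (mol/min): A 99.189, B 209.81, C 209.81
Sensible, products 25→141 °C: 8881.8 kJ/min
Q = ΔH = 35206 kJ/min = 586.77 kW
Heat supplied = 2112.4 MJ/h

Q_in = 2110 MJ/h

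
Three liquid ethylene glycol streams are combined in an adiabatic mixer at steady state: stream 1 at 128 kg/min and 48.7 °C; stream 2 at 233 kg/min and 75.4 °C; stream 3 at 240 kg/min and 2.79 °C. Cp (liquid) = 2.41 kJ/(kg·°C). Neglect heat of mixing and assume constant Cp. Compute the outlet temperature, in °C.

Adiabatic, steady state ⇒ Σ ṁᵢCp,ᵢ(T_out − Tᵢ) = 0
Σ ṁᵢCp,ᵢTᵢ = 128×2.41×48.7 + 233×2.41×75.4 + 240×2.41×2.79 = 58976
Σ ṁᵢCp,ᵢ = 128×2.41 + 233×2.41 + 240×2.41 = 1448.4
T_out = 58976 / 1448.4 = 40.718 °C

T_out = 40.7 °C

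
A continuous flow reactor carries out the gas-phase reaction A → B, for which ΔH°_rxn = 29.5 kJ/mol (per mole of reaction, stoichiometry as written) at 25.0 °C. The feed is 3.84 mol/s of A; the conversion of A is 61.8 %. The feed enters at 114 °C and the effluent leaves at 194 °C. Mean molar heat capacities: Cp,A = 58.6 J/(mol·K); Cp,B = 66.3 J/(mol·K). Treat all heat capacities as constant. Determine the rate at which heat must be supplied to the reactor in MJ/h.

Q_in = 328 MJ/h

Extent of reaction ξ = 0.618 × 3.84 = 2.3731 mol/s
Reaction term: ξ·ΔH°_rxn = 2.3731 × 29.5 = 70.007 kJ/s
Sensible, feed 114→25 °C: -20.027 kJ/s
Outlet flows (mol/s): A 1.4669, B 2.3731
Sensible, products 25→194 °C: 41.117 kJ/s
Q = ΔH = 91.097 kJ/s = 91.097 kW
Heat supplied = 327.95 MJ/h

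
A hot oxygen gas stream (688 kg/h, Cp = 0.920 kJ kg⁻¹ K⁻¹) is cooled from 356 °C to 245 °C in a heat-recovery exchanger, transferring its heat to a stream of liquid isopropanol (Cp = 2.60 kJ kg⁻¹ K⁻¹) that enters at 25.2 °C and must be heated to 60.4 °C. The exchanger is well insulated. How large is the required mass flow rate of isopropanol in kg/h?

Heat released by hot stream: Q = 688 × 0.920 × (356 − 245) = 70259 kJ/h
Energy balance on cold side (adiabatic exchanger): Q = ṁ_c·Cp_c·(T_c,out − T_c,in)
ṁ_c = 70259 / [2.60 × (60.4 − 25.2)] = 767.69 kg/h

ṁ_c = 768 kg/h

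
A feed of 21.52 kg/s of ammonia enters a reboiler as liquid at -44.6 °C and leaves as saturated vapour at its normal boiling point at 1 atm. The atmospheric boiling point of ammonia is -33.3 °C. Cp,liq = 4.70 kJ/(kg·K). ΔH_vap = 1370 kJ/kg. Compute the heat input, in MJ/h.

Q = 110000 MJ/h

liquid -44.6→-33.3 °C: 53.11 kJ/kg
vaporisation at -33.3 °C: 1370 kJ/kg
Δh = 53.11 + 1370 = 1423.1 kJ/kg
Q = ṁ·Δh = 21.52 kg/s × 1423.1 kJ/kg = 30625 kJ/s
|Q| = 30625 kW = 110250 MJ/h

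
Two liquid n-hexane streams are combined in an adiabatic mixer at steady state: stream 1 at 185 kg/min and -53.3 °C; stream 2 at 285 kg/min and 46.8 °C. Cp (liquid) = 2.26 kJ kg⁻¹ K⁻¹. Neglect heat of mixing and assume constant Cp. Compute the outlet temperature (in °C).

T_out = 7.40 °C

Energy balance with Q = 0: Σ ṁᵢCp,ᵢ(T_out − Tᵢ) = 0
Σ ṁᵢCp,ᵢTᵢ = 185×2.26×-53.3 + 285×2.26×46.8 = 7859.1
Σ ṁᵢCp,ᵢ = 185×2.26 + 285×2.26 = 1062.2
T_out = 7859.1 / 1062.2 = 7.3989 °C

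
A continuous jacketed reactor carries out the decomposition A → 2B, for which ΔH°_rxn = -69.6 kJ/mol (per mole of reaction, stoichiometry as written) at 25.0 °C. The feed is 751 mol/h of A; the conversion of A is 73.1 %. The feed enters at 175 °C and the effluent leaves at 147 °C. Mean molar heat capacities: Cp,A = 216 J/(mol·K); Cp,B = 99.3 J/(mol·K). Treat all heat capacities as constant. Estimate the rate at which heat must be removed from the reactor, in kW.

Extent of reaction ξ = 0.731 × 751 = 548.98 mol/h
Reaction term: ξ·ΔH°_rxn = 548.98 × -69.6 = -38209 kJ/h
Sensible, feed 175→25 °C: -24332 kJ/h
Outlet flows (mol/h): A 202.02, B 1098
Sensible, products 25→147 °C: 18625 kJ/h
Q = ΔH = -43917 kJ/h = -12.199 kW
Heat removed = 12.199 kW

Q_out = 12.2 kW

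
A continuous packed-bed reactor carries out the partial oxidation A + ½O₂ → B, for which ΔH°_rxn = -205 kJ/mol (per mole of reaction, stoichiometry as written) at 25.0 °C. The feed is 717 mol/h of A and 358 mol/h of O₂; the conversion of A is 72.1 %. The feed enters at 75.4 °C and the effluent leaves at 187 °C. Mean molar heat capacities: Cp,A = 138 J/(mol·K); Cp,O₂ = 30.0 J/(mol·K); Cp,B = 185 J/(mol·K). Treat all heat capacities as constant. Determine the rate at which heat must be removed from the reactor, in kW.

Q_out = 25.3 kW

Extent of reaction ξ = 0.721 × 717 = 516.96 mol/h
Reaction term: ξ·ΔH°_rxn = 516.96 × -205 = -105980 kJ/h
Sensible, feed 75.4→25 °C: -5528.2 kJ/h
Outlet flows (mol/h): A 200.04, O₂ 99.522, B 516.96
Sensible, products 25→187 °C: 20449 kJ/h
Q = ΔH = -91055 kJ/h = -25.293 kW
Heat removed = 25.293 kW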